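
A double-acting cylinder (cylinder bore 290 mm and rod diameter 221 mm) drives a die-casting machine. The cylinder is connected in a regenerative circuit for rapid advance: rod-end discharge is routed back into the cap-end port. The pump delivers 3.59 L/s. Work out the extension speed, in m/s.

v ≈ 0.0936 m/s

In regeneration the rod-end outflow joins the pump flow into the cap end, so the net volume the pump must supply per unit advance equals the rod cross-section area.
Rod cross-section A_rod = π/4 × (221 mm)² = 38360 mm^2
v = Q_pump / A_rod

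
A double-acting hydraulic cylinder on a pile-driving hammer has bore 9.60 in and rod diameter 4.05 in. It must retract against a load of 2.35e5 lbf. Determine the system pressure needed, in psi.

P ≈ 3950 psi

Rod-side annular area A_ann = π/4 × (9.60² − 4.05²) = 59.50 in^2
Retraction: pressure acts on the annular area.
P = F / A = 2.35e5 lbf / A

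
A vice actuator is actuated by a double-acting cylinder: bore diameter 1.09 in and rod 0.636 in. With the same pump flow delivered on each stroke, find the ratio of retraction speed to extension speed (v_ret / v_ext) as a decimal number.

v_ret/v_ext ≈ 1.52

Cap-side area A_cap = π/4 × (1.09 in)² = 0.9331 in^2
Rod-side annular area A_ann = π/4 × (1.09² − 0.636²) = 0.6154 in^2
For equal Q, v ∝ 1/A, so v_ret/v_ext = A_cap/A_ann.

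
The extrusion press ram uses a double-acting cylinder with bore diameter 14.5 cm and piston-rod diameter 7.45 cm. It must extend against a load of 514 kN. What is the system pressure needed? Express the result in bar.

Cap-side area A_cap = π/4 × (14.5 cm)² = 165.1 cm^2
P = F / A = 514 kN / A

P ≈ 311 bar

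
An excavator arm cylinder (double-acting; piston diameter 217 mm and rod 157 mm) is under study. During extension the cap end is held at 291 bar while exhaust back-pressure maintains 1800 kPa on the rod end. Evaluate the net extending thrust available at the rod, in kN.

Cap-side area A_cap = π/4 × (217 mm)² = 36980 mm^2
Rod-side annular area A_ann = π/4 × (217² − 157²) = 17620 mm^2
Net thrust = P_cap·A_cap − P_rod·A_ann = 1076 kN − 31.72 kN

F ≈ 1040 kN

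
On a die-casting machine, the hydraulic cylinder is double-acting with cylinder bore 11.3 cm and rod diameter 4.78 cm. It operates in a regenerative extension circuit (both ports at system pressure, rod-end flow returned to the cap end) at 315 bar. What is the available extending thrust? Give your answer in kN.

With equal pressure on both faces, forces on the annular region cancel; the net push is pressure × rod cross-section.
Rod cross-section A_rod = π/4 × (4.78 cm)² = 17.95 cm^2
F = P × A_rod

F ≈ 56.5 kN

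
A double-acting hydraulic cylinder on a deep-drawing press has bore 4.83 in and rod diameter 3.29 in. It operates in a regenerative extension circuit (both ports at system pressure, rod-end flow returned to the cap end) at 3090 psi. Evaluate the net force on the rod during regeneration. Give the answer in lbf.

F ≈ 26300 lbf

With equal pressure on both faces, forces on the annular region cancel; the net push is pressure × rod cross-section.
Rod cross-section A_rod = π/4 × (3.29 in)² = 8.501 in^2
F = P × A_rod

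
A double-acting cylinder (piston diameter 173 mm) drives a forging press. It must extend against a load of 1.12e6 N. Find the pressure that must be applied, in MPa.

Cap-side area A_cap = π/4 × (173 mm)² = 23510 mm^2
P = F / A = 1.12e6 N / A

P ≈ 47.6 MPa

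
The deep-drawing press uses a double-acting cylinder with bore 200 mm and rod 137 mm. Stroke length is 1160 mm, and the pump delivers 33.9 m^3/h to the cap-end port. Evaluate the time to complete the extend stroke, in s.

t ≈ 3.87 s

Cap-side area A_cap = π/4 × (200 mm)² = 31420 mm^2
Swept volume V = A × L; t = V / Q = A·L / Q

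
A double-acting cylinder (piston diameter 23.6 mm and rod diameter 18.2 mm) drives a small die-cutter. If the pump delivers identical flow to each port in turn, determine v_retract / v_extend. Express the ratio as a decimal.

Cap-side area A_cap = π/4 × (23.6 mm)² = 437.4 mm^2
Rod-side annular area A_ann = π/4 × (23.6² − 18.2²) = 177.3 mm^2
For equal Q, v ∝ 1/A, so v_ret/v_ext = A_cap/A_ann.

v_ret/v_ext ≈ 2.47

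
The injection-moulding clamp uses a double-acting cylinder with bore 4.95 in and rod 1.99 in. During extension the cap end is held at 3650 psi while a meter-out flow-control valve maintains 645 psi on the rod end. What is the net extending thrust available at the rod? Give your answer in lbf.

F ≈ 59800 lbf

Cap-side area A_cap = π/4 × (4.95 in)² = 19.24 in^2
Rod-side annular area A_ann = π/4 × (4.95² − 1.99²) = 16.13 in^2
Net thrust = P_cap·A_cap − P_rod·A_ann = 70240 lbf − 10410 lbf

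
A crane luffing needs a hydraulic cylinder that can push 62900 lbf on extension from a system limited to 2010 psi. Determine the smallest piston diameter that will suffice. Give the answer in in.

Extension force acts on the full piston face: F = P × (π/4)D².
D = √(4F / (πP)) = √(4 × 62900 lbf / (π × 2010 psi))

D ≈ 6.31 in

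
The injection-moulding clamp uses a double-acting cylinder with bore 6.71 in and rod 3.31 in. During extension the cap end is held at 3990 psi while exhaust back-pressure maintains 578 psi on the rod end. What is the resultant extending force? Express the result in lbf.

F ≈ 1.26e5 lbf

Cap-side area A_cap = π/4 × (6.71 in)² = 35.36 in^2
Rod-side annular area A_ann = π/4 × (6.71² − 3.31²) = 26.76 in^2
Net thrust = P_cap·A_cap − P_rod·A_ann = 1.411e5 lbf − 15470 lbf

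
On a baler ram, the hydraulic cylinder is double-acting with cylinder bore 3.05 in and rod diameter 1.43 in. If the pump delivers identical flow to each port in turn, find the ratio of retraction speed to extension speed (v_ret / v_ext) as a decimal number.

Cap-side area A_cap = π/4 × (3.05 in)² = 7.306 in^2
Rod-side annular area A_ann = π/4 × (3.05² − 1.43²) = 5.700 in^2
For equal Q, v ∝ 1/A, so v_ret/v_ext = A_cap/A_ann.

v_ret/v_ext ≈ 1.28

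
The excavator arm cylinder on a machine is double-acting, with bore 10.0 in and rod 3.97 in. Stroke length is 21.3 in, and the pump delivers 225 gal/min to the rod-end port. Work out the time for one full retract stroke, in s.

Rod-side annular area A_ann = π/4 × (10.0² − 3.97²) = 66.16 in^2
Swept volume V = A × L; t = V / Q = A·L / Q

t ≈ 1.63 s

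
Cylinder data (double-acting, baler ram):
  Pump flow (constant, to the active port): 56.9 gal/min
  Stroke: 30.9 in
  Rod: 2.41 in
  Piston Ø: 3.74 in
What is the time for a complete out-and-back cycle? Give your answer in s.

Cap-side area A_cap = π/4 × (3.74 in)² = 10.99 in^2
Rod-side annular area A_ann = π/4 × (3.74² − 2.41²) = 6.424 in^2
t_ext = A_cap·L/Q = 1.550 s
t_ret = A_ann·L/Q = 0.9062 s
t_cycle = t_ext + t_ret

t ≈ 2.46 s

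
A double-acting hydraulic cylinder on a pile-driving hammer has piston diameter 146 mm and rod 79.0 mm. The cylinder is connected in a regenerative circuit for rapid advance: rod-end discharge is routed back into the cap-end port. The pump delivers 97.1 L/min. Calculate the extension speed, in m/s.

In regeneration the rod-end outflow joins the pump flow into the cap end, so the net volume the pump must supply per unit advance equals the rod cross-section area.
Rod cross-section A_rod = π/4 × (79.0 mm)² = 4902 mm^2
v = Q_pump / A_rod

v ≈ 0.330 m/s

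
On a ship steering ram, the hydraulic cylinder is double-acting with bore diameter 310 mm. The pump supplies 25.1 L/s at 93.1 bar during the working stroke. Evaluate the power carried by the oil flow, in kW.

W ≈ 234 kW

Hydraulic power = P × Q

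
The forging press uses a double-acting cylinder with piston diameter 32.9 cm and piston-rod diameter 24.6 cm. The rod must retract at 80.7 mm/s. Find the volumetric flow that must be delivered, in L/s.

Rod-side annular area A_ann = π/4 × (32.9² − 24.6²) = 374.8 cm^2
Q = A × v

Q ≈ 3.02 L/s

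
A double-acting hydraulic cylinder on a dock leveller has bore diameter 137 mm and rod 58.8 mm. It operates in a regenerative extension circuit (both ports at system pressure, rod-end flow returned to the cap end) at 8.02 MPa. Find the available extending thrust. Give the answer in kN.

With equal pressure on both faces, forces on the annular region cancel; the net push is pressure × rod cross-section.
Rod cross-section A_rod = π/4 × (58.8 mm)² = 2715 mm^2
F = P × A_rod

F ≈ 21.8 kN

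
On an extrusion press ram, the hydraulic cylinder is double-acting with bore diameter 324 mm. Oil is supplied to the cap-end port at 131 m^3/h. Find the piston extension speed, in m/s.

Cap-side area A_cap = π/4 × (324 mm)² = 82450 mm^2
v = Q / A

v ≈ 0.441 m/s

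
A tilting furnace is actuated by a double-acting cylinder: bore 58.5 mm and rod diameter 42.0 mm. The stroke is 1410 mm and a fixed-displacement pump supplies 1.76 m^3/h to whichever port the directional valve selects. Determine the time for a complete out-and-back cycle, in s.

Cap-side area A_cap = π/4 × (58.5 mm)² = 2688 mm^2
Rod-side annular area A_ann = π/4 × (58.5² − 42.0²) = 1302 mm^2
t_ext = A_cap·L/Q = 7.752 s
t_ret = A_ann·L/Q = 3.756 s
t_cycle = t_ext + t_ret

t ≈ 11.5 s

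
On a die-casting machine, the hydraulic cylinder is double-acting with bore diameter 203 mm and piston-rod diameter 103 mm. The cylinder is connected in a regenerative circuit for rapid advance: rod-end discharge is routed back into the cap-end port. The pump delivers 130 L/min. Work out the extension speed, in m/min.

In regeneration the rod-end outflow joins the pump flow into the cap end, so the net volume the pump must supply per unit advance equals the rod cross-section area.
Rod cross-section A_rod = π/4 × (103 mm)² = 8332 mm^2
v = Q_pump / A_rod

v ≈ 15.6 m/min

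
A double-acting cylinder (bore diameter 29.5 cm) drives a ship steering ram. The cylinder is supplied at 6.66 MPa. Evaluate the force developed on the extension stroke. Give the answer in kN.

Cap-side area A_cap = π/4 × (29.5 cm)² = 683.5 cm^2
F = P × A_cap = 6.66 MPa × A_cap

F ≈ 455 kN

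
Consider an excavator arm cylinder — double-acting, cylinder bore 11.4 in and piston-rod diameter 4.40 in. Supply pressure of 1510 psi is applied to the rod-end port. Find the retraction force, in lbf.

F ≈ 1.31e5 lbf

Rod-side annular area A_ann = π/4 × (11.4² − 4.40²) = 86.87 in^2
On retraction the pressure acts on the annular area (bore minus rod).
F = P × A_ann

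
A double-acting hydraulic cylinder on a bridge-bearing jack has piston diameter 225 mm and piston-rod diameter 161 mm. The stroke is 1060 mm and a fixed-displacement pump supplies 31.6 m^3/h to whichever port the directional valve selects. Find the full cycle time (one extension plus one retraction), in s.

Cap-side area A_cap = π/4 × (225 mm)² = 39760 mm^2
Rod-side annular area A_ann = π/4 × (225² − 161²) = 19400 mm^2
t_ext = A_cap·L/Q = 4.801 s
t_ret = A_ann·L/Q = 2.343 s
t_cycle = t_ext + t_ret

t ≈ 7.14 s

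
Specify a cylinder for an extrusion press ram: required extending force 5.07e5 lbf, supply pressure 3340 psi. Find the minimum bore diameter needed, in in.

D ≈ 13.9 in

Extension force acts on the full piston face: F = P × (π/4)D².
D = √(4F / (πP)) = √(4 × 5.07e5 lbf / (π × 3340 psi))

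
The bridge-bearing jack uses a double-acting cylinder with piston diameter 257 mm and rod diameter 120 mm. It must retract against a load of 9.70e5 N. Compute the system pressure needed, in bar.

P ≈ 239 bar

Rod-side annular area A_ann = π/4 × (257² − 120²) = 40570 mm^2
Retraction: pressure acts on the annular area.
P = F / A = 9.70e5 N / A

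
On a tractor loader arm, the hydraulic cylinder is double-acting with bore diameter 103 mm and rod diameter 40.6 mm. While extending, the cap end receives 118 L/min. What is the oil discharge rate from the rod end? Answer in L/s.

Cap-side area A_cap = π/4 × (103 mm)² = 8332 mm^2
Rod-side annular area A_ann = π/4 × (103² − 40.6²) = 7038 mm^2
Piston speed v = Q_in/A_cap; rod-end outflow Q_out = v × A_ann = Q_in × A_ann/A_cap.

Q_out ≈ 1.66 L/s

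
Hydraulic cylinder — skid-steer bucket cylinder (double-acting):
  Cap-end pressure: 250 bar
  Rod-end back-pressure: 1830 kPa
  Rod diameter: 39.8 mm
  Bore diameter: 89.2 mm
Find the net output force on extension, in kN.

F ≈ 147 kN

Cap-side area A_cap = π/4 × (89.2 mm)² = 6249 mm^2
Rod-side annular area A_ann = π/4 × (89.2² − 39.8²) = 5005 mm^2
Net thrust = P_cap·A_cap − P_rod·A_ann = 156.2 kN − 9.159 kN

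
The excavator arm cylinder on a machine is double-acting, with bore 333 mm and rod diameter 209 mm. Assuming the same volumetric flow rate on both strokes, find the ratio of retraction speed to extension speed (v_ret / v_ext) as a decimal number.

Cap-side area A_cap = π/4 × (333 mm)² = 87090 mm^2
Rod-side annular area A_ann = π/4 × (333² − 209²) = 52790 mm^2
For equal Q, v ∝ 1/A, so v_ret/v_ext = A_cap/A_ann.

v_ret/v_ext ≈ 1.65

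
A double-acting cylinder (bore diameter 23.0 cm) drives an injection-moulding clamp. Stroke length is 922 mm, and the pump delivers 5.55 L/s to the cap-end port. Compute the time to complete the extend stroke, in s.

Cap-side area A_cap = π/4 × (23.0 cm)² = 415.5 cm^2
Swept volume V = A × L; t = V / Q = A·L / Q

t ≈ 6.90 s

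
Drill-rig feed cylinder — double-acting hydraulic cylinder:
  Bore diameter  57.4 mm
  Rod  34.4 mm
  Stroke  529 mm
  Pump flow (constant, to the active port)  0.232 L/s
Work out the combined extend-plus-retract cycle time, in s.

Cap-side area A_cap = π/4 × (57.4 mm)² = 2588 mm^2
Rod-side annular area A_ann = π/4 × (57.4² − 34.4²) = 1658 mm^2
t_ext = A_cap·L/Q = 5.900 s
t_ret = A_ann·L/Q = 3.781 s
t_cycle = t_ext + t_ret

t ≈ 9.68 s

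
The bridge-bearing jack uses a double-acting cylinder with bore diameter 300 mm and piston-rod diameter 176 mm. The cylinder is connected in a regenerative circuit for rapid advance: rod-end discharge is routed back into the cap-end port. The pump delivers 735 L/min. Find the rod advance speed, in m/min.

v ≈ 30.2 m/min

In regeneration the rod-end outflow joins the pump flow into the cap end, so the net volume the pump must supply per unit advance equals the rod cross-section area.
Rod cross-section A_rod = π/4 × (176 mm)² = 24330 mm^2
v = Q_pump / A_rod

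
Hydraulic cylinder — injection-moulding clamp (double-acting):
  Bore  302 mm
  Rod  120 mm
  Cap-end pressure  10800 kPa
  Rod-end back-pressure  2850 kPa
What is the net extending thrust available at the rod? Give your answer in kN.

F ≈ 602 kN

Cap-side area A_cap = π/4 × (302 mm)² = 71630 mm^2
Rod-side annular area A_ann = π/4 × (302² − 120²) = 60320 mm^2
Net thrust = P_cap·A_cap − P_rod·A_ann = 773.6 kN − 171.9 kN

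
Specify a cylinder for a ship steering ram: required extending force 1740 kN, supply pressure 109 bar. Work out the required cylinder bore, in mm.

Extension force acts on the full piston face: F = P × (π/4)D².
D = √(4F / (πP)) = √(4 × 1740 kN / (π × 109 bar))

D ≈ 451 mm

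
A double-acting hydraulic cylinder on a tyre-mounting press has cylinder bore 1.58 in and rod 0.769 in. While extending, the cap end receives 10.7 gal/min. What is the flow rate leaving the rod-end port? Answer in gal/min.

Cap-side area A_cap = π/4 × (1.58 in)² = 1.961 in^2
Rod-side annular area A_ann = π/4 × (1.58² − 0.769²) = 1.496 in^2
Piston speed v = Q_in/A_cap; rod-end outflow Q_out = v × A_ann = Q_in × A_ann/A_cap.

Q_out ≈ 8.17 gal/min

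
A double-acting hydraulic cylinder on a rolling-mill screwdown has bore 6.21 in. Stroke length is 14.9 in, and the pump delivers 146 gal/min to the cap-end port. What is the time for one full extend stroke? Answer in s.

t ≈ 0.803 s

Cap-side area A_cap = π/4 × (6.21 in)² = 30.29 in^2
Swept volume V = A × L; t = V / Q = A·L / Q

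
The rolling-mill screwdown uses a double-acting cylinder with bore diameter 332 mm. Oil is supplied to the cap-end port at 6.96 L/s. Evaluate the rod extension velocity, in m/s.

Cap-side area A_cap = π/4 × (332 mm)² = 86570 mm^2
v = Q / A

v ≈ 0.0804 m/s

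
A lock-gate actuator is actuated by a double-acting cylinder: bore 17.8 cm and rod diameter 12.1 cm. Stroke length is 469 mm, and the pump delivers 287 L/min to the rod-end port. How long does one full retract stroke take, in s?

Rod-side annular area A_ann = π/4 × (17.8² − 12.1²) = 133.9 cm^2
Swept volume V = A × L; t = V / Q = A·L / Q

t ≈ 1.31 s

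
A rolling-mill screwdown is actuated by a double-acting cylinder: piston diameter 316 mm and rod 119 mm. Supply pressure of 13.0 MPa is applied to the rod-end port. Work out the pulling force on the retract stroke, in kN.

Rod-side annular area A_ann = π/4 × (316² − 119²) = 67300 mm^2
On retraction the pressure acts on the annular area (bore minus rod).
F = P × A_ann

F ≈ 875 kN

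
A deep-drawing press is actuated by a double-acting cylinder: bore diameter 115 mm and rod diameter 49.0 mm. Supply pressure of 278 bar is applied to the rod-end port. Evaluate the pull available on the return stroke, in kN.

Rod-side annular area A_ann = π/4 × (115² − 49.0²) = 8501 mm^2
On retraction the pressure acts on the annular area (bore minus rod).
F = P × A_ann

F ≈ 236 kN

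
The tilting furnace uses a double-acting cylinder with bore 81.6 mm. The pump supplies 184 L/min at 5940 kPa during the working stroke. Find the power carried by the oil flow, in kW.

W ≈ 18.2 kW

Hydraulic power = P × Q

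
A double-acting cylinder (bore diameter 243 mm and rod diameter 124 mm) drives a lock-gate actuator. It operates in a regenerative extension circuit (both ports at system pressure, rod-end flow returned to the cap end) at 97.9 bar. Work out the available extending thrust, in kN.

F ≈ 118 kN

With equal pressure on both faces, forces on the annular region cancel; the net push is pressure × rod cross-section.
Rod cross-section A_rod = π/4 × (124 mm)² = 12080 mm^2
F = P × A_rod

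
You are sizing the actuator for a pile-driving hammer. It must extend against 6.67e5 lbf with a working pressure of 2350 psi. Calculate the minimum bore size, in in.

Extension force acts on the full piston face: F = P × (π/4)D².
D = √(4F / (πP)) = √(4 × 6.67e5 lbf / (π × 2350 psi))

D ≈ 19.0 in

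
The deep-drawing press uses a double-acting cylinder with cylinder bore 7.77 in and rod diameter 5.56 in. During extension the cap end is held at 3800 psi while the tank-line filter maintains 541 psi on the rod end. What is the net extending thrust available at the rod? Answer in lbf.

Cap-side area A_cap = π/4 × (7.77 in)² = 47.42 in^2
Rod-side annular area A_ann = π/4 × (7.77² − 5.56²) = 23.14 in^2
Net thrust = P_cap·A_cap − P_rod·A_ann = 1.802e5 lbf − 12520 lbf

F ≈ 1.68e5 lbf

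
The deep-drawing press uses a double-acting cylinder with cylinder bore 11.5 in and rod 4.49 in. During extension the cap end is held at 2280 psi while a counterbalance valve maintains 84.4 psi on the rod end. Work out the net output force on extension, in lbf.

F ≈ 2.29e5 lbf

Cap-side area A_cap = π/4 × (11.5 in)² = 103.9 in^2
Rod-side annular area A_ann = π/4 × (11.5² − 4.49²) = 88.04 in^2
Net thrust = P_cap·A_cap − P_rod·A_ann = 2.368e5 lbf − 7430 lbf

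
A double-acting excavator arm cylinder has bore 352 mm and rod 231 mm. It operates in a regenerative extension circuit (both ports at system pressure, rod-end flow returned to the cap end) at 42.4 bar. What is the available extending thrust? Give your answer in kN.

With equal pressure on both faces, forces on the annular region cancel; the net push is pressure × rod cross-section.
Rod cross-section A_rod = π/4 × (231 mm)² = 41910 mm^2
F = P × A_rod

F ≈ 178 kN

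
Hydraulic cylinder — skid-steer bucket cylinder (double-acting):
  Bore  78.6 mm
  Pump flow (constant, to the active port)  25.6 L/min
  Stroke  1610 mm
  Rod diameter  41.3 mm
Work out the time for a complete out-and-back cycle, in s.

t ≈ 31.6 s

Cap-side area A_cap = π/4 × (78.6 mm)² = 4852 mm^2
Rod-side annular area A_ann = π/4 × (78.6² − 41.3²) = 3513 mm^2
t_ext = A_cap·L/Q = 18.31 s
t_ret = A_ann·L/Q = 13.25 s
t_cycle = t_ext + t_ret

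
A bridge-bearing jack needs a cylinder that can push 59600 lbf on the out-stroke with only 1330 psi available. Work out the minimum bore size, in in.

D ≈ 7.55 in

Extension force acts on the full piston face: F = P × (π/4)D².
D = √(4F / (πP)) = √(4 × 59600 lbf / (π × 1330 psi))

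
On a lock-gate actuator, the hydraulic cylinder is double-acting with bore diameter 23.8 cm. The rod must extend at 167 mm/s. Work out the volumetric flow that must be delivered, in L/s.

Cap-side area A_cap = π/4 × (23.8 cm)² = 444.9 cm^2
Q = A × v

Q ≈ 7.43 L/s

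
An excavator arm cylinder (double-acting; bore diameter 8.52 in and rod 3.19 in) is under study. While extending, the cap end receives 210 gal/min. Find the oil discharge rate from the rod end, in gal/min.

Q_out ≈ 181 gal/min

Cap-side area A_cap = π/4 × (8.52 in)² = 57.01 in^2
Rod-side annular area A_ann = π/4 × (8.52² − 3.19²) = 49.02 in^2
Piston speed v = Q_in/A_cap; rod-end outflow Q_out = v × A_ann = Q_in × A_ann/A_cap.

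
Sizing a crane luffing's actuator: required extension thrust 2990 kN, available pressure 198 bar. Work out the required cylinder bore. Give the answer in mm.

Extension force acts on the full piston face: F = P × (π/4)D².
D = √(4F / (πP)) = √(4 × 2990 kN / (π × 198 bar))

D ≈ 438 mm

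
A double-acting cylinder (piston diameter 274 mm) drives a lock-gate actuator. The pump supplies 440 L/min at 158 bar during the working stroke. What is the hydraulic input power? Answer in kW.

W ≈ 116 kW

Hydraulic power = P × Q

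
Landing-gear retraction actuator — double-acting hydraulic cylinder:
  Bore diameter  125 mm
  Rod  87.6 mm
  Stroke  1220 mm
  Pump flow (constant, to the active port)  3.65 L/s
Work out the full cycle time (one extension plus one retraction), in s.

t ≈ 6.19 s

Cap-side area A_cap = π/4 × (125 mm)² = 12270 mm^2
Rod-side annular area A_ann = π/4 × (125² − 87.6²) = 6245 mm^2
t_ext = A_cap·L/Q = 4.102 s
t_ret = A_ann·L/Q = 2.087 s
t_cycle = t_ext + t_ret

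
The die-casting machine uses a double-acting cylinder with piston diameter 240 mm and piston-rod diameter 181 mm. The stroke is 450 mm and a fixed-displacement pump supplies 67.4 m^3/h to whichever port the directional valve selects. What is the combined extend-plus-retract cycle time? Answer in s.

t ≈ 1.56 s

Cap-side area A_cap = π/4 × (240 mm)² = 45240 mm^2
Rod-side annular area A_ann = π/4 × (240² − 181²) = 19510 mm^2
t_ext = A_cap·L/Q = 1.087 s
t_ret = A_ann·L/Q = 0.4689 s
t_cycle = t_ext + t_ret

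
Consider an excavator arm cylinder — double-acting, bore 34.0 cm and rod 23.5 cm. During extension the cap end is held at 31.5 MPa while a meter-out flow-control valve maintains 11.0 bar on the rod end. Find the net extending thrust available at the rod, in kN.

F ≈ 2810 kN

Cap-side area A_cap = π/4 × (34.0 cm)² = 907.9 cm^2
Rod-side annular area A_ann = π/4 × (34.0² − 23.5²) = 474.2 cm^2
Net thrust = P_cap·A_cap − P_rod·A_ann = 2860 kN − 52.16 kN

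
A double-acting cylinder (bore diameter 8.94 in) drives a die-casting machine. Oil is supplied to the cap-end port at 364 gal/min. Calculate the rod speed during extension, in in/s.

Cap-side area A_cap = π/4 × (8.94 in)² = 62.77 in^2
v = Q / A

v ≈ 22.3 in/s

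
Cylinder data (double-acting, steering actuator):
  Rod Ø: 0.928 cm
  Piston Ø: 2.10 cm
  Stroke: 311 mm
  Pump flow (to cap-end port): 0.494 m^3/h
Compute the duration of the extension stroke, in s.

Cap-side area A_cap = π/4 × (2.10 cm)² = 3.464 cm^2
Swept volume V = A × L; t = V / Q = A·L / Q

t ≈ 0.785 s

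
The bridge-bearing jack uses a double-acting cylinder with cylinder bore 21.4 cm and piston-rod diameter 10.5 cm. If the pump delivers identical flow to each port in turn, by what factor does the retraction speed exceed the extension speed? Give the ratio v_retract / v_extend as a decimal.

Cap-side area A_cap = π/4 × (21.4 cm)² = 359.7 cm^2
Rod-side annular area A_ann = π/4 × (21.4² − 10.5²) = 273.1 cm^2
For equal Q, v ∝ 1/A, so v_ret/v_ext = A_cap/A_ann.

v_ret/v_ext ≈ 1.32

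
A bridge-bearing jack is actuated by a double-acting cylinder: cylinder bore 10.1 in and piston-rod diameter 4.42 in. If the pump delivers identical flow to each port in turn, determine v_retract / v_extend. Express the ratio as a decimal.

Cap-side area A_cap = π/4 × (10.1 in)² = 80.12 in^2
Rod-side annular area A_ann = π/4 × (10.1² − 4.42²) = 64.77 in^2
For equal Q, v ∝ 1/A, so v_ret/v_ext = A_cap/A_ann.

v_ret/v_ext ≈ 1.24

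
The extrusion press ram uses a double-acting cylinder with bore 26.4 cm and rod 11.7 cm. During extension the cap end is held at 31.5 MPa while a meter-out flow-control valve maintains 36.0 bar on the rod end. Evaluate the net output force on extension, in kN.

Cap-side area A_cap = π/4 × (26.4 cm)² = 547.4 cm^2
Rod-side annular area A_ann = π/4 × (26.4² − 11.7²) = 439.9 cm^2
Net thrust = P_cap·A_cap − P_rod·A_ann = 1724 kN − 158.4 kN

F ≈ 1570 kN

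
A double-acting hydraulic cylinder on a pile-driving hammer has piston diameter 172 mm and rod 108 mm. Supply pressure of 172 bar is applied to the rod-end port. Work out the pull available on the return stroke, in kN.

Rod-side annular area A_ann = π/4 × (172² − 108²) = 14070 mm^2
On retraction the pressure acts on the annular area (bore minus rod).
F = P × A_ann

F ≈ 242 kN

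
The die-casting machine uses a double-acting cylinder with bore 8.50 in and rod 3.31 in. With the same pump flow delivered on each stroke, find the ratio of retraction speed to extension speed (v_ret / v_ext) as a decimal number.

v_ret/v_ext ≈ 1.18

Cap-side area A_cap = π/4 × (8.50 in)² = 56.75 in^2
Rod-side annular area A_ann = π/4 × (8.50² − 3.31²) = 48.14 in^2
For equal Q, v ∝ 1/A, so v_ret/v_ext = A_cap/A_ann.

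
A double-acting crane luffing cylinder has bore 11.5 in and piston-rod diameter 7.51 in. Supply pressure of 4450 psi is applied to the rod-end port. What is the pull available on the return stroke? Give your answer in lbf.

F ≈ 2.65e5 lbf

Rod-side annular area A_ann = π/4 × (11.5² − 7.51²) = 59.57 in^2
On retraction the pressure acts on the annular area (bore minus rod).
F = P × A_ann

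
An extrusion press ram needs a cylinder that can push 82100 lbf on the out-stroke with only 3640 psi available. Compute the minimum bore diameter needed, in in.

D ≈ 5.36 in

Extension force acts on the full piston face: F = P × (π/4)D².
D = √(4F / (πP)) = √(4 × 82100 lbf / (π × 3640 psi))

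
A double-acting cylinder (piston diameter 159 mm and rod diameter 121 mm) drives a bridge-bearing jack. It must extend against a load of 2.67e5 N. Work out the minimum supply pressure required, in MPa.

Cap-side area A_cap = π/4 × (159 mm)² = 19860 mm^2
P = F / A = 2.67e5 N / A

P ≈ 13.4 MPa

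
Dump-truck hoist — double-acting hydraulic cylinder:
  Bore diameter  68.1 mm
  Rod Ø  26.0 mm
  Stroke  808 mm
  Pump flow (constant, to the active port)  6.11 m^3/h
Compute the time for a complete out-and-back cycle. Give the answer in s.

Cap-side area A_cap = π/4 × (68.1 mm)² = 3642 mm^2
Rod-side annular area A_ann = π/4 × (68.1² − 26.0²) = 3111 mm^2
t_ext = A_cap·L/Q = 1.734 s
t_ret = A_ann·L/Q = 1.481 s
t_cycle = t_ext + t_ret

t ≈ 3.22 s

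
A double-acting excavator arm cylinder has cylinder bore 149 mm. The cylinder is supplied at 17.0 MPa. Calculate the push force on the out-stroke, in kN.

Cap-side area A_cap = π/4 × (149 mm)² = 17440 mm^2
F = P × A_cap = 17.0 MPa × A_cap

F ≈ 296 kN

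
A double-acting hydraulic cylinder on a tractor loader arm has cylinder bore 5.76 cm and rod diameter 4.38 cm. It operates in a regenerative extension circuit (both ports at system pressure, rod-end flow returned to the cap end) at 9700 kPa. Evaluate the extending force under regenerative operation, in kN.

With equal pressure on both faces, forces on the annular region cancel; the net push is pressure × rod cross-section.
Rod cross-section A_rod = π/4 × (4.38 cm)² = 15.07 cm^2
F = P × A_rod

F ≈ 14.6 kN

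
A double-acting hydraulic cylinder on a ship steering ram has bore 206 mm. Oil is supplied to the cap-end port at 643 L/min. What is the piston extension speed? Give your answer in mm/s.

v ≈ 322 mm/s

Cap-side area A_cap = π/4 × (206 mm)² = 33330 mm^2
v = Q / A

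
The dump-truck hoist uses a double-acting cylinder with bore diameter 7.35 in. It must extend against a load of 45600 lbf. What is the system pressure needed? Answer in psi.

P ≈ 1070 psi

Cap-side area A_cap = π/4 × (7.35 in)² = 42.43 in^2
P = F / A = 45600 lbf / A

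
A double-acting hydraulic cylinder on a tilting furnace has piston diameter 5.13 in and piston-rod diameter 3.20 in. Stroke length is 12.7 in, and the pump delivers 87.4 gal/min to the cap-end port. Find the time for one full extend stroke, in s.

Cap-side area A_cap = π/4 × (5.13 in)² = 20.67 in^2
Swept volume V = A × L; t = V / Q = A·L / Q

t ≈ 0.780 s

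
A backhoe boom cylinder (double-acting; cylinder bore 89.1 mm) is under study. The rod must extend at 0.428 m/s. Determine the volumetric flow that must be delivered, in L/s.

Q ≈ 2.67 L/s

Cap-side area A_cap = π/4 × (89.1 mm)² = 6235 mm^2
Q = A × v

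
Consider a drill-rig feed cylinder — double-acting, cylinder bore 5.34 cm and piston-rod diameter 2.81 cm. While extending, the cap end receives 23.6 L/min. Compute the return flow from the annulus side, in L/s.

Q_out ≈ 0.284 L/s

Cap-side area A_cap = π/4 × (5.34 cm)² = 22.40 cm^2
Rod-side annular area A_ann = π/4 × (5.34² − 2.81²) = 16.19 cm^2
Piston speed v = Q_in/A_cap; rod-end outflow Q_out = v × A_ann = Q_in × A_ann/A_cap.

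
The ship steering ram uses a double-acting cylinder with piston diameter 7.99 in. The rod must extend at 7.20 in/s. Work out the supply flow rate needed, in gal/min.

Cap-side area A_cap = π/4 × (7.99 in)² = 50.14 in^2
Q = A × v

Q ≈ 93.8 gal/min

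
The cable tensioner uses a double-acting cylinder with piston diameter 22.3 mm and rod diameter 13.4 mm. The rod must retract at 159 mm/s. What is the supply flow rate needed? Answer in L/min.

Rod-side annular area A_ann = π/4 × (22.3² − 13.4²) = 249.5 mm^2
Q = A × v

Q ≈ 2.38 L/min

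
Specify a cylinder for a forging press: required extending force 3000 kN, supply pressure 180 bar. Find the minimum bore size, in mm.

Extension force acts on the full piston face: F = P × (π/4)D².
D = √(4F / (πP)) = √(4 × 3000 kN / (π × 180 bar))

D ≈ 461 mm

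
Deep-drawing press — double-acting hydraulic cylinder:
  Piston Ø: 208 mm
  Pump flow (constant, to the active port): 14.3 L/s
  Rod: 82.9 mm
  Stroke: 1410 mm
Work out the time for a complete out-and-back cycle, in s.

t ≈ 6.17 s

Cap-side area A_cap = π/4 × (208 mm)² = 33980 mm^2
Rod-side annular area A_ann = π/4 × (208² − 82.9²) = 28580 mm^2
t_ext = A_cap·L/Q = 3.350 s
t_ret = A_ann·L/Q = 2.818 s
t_cycle = t_ext + t_ret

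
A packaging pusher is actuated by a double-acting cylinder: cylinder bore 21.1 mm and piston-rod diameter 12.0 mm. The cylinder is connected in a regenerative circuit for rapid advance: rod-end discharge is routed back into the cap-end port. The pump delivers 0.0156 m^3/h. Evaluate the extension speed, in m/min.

In regeneration the rod-end outflow joins the pump flow into the cap end, so the net volume the pump must supply per unit advance equals the rod cross-section area.
Rod cross-section A_rod = π/4 × (12.0 mm)² = 113.1 mm^2
v = Q_pump / A_rod

v ≈ 2.30 m/min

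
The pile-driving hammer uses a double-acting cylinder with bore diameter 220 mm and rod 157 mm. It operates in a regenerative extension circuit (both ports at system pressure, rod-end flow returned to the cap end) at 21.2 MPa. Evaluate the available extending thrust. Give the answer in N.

With equal pressure on both faces, forces on the annular region cancel; the net push is pressure × rod cross-section.
Rod cross-section A_rod = π/4 × (157 mm)² = 19360 mm^2
F = P × A_rod

F ≈ 4.10e5 N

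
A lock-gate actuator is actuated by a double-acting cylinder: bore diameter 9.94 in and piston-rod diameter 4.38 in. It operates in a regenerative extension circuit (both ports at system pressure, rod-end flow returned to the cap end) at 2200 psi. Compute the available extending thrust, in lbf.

With equal pressure on both faces, forces on the annular region cancel; the net push is pressure × rod cross-section.
Rod cross-section A_rod = π/4 × (4.38 in)² = 15.07 in^2
F = P × A_rod

F ≈ 33100 lbf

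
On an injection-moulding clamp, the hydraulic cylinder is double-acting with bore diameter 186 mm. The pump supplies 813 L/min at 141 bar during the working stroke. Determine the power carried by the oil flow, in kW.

Hydraulic power = P × Q

W ≈ 191 kW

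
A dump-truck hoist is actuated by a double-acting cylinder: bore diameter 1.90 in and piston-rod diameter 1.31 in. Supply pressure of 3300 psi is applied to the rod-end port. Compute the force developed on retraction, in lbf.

F ≈ 4910 lbf

Rod-side annular area A_ann = π/4 × (1.90² − 1.31²) = 1.487 in^2
On retraction the pressure acts on the annular area (bore minus rod).
F = P × A_ann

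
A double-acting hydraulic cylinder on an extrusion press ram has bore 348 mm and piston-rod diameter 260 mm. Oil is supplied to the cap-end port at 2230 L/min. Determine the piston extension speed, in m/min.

v ≈ 23.4 m/min

Cap-side area A_cap = π/4 × (348 mm)² = 95110 mm^2
v = Q / A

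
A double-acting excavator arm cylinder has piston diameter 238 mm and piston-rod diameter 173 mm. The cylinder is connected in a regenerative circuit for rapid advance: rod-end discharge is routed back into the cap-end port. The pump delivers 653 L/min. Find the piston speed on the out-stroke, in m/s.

In regeneration the rod-end outflow joins the pump flow into the cap end, so the net volume the pump must supply per unit advance equals the rod cross-section area.
Rod cross-section A_rod = π/4 × (173 mm)² = 23510 mm^2
v = Q_pump / A_rod

v ≈ 0.463 m/s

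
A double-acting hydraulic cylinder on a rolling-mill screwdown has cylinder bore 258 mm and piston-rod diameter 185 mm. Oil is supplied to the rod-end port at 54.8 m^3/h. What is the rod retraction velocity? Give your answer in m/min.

Rod-side annular area A_ann = π/4 × (258² − 185²) = 25400 mm^2
Flow into the rod-end port fills the annular volume.
v = Q / A

v ≈ 36.0 m/min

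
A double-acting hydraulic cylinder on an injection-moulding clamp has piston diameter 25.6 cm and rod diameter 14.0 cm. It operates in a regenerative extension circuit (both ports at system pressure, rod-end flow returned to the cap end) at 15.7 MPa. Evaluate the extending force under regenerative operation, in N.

F ≈ 2.42e5 N

With equal pressure on both faces, forces on the annular region cancel; the net push is pressure × rod cross-section.
Rod cross-section A_rod = π/4 × (14.0 cm)² = 153.9 cm^2
F = P × A_rod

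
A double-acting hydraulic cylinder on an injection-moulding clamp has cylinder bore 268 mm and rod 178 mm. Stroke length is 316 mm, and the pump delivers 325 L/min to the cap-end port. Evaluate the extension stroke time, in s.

Cap-side area A_cap = π/4 × (268 mm)² = 56410 mm^2
Swept volume V = A × L; t = V / Q = A·L / Q

t ≈ 3.29 s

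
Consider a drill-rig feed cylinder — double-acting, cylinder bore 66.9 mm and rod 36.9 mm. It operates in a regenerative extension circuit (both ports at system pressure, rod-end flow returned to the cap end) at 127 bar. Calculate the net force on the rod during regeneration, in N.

With equal pressure on both faces, forces on the annular region cancel; the net push is pressure × rod cross-section.
Rod cross-section A_rod = π/4 × (36.9 mm)² = 1069 mm^2
F = P × A_rod

F ≈ 13600 N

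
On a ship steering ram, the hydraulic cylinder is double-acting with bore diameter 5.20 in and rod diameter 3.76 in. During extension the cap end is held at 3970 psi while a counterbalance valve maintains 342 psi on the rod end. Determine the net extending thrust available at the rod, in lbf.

Cap-side area A_cap = π/4 × (5.20 in)² = 21.24 in^2
Rod-side annular area A_ann = π/4 × (5.20² − 3.76²) = 10.13 in^2
Net thrust = P_cap·A_cap − P_rod·A_ann = 84310 lbf − 3466 lbf

F ≈ 80800 lbf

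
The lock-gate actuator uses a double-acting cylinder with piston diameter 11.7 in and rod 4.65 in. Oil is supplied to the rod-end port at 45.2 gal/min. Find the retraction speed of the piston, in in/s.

v ≈ 1.92 in/s

Rod-side annular area A_ann = π/4 × (11.7² − 4.65²) = 90.53 in^2
Flow into the rod-end port fills the annular volume.
v = Q / A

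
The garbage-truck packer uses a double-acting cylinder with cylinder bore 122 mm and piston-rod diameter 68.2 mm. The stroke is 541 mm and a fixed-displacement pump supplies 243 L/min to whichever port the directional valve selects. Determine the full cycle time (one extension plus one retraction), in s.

Cap-side area A_cap = π/4 × (122 mm)² = 11690 mm^2
Rod-side annular area A_ann = π/4 × (122² − 68.2²) = 8037 mm^2
t_ext = A_cap·L/Q = 1.562 s
t_ret = A_ann·L/Q = 1.074 s
t_cycle = t_ext + t_ret

t ≈ 2.64 s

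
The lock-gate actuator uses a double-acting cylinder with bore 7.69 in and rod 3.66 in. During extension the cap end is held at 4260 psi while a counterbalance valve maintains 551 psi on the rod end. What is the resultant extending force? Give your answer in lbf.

Cap-side area A_cap = π/4 × (7.69 in)² = 46.45 in^2
Rod-side annular area A_ann = π/4 × (7.69² − 3.66²) = 35.92 in^2
Net thrust = P_cap·A_cap − P_rod·A_ann = 1.979e5 lbf − 19790 lbf

F ≈ 1.78e5 lbf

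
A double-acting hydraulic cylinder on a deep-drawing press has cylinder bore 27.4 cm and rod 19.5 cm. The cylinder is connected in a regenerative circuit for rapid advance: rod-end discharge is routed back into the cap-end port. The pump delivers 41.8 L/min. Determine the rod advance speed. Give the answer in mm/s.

In regeneration the rod-end outflow joins the pump flow into the cap end, so the net volume the pump must supply per unit advance equals the rod cross-section area.
Rod cross-section A_rod = π/4 × (19.5 cm)² = 298.6 cm^2
v = Q_pump / A_rod

v ≈ 23.3 mm/s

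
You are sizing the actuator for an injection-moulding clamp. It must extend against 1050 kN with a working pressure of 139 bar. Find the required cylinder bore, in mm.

Extension force acts on the full piston face: F = P × (π/4)D².
D = √(4F / (πP)) = √(4 × 1050 kN / (π × 139 bar))

D ≈ 310 mm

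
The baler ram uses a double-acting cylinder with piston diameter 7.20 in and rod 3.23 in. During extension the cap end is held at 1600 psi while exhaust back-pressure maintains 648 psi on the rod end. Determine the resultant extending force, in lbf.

F ≈ 44100 lbf

Cap-side area A_cap = π/4 × (7.20 in)² = 40.72 in^2
Rod-side annular area A_ann = π/4 × (7.20² − 3.23²) = 32.52 in^2
Net thrust = P_cap·A_cap − P_rod·A_ann = 65140 lbf − 21070 lbf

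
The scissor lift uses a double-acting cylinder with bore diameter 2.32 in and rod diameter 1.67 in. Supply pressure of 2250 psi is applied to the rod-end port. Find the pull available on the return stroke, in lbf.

F ≈ 4580 lbf

Rod-side annular area A_ann = π/4 × (2.32² − 1.67²) = 2.037 in^2
On retraction the pressure acts on the annular area (bore minus rod).
F = P × A_ann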